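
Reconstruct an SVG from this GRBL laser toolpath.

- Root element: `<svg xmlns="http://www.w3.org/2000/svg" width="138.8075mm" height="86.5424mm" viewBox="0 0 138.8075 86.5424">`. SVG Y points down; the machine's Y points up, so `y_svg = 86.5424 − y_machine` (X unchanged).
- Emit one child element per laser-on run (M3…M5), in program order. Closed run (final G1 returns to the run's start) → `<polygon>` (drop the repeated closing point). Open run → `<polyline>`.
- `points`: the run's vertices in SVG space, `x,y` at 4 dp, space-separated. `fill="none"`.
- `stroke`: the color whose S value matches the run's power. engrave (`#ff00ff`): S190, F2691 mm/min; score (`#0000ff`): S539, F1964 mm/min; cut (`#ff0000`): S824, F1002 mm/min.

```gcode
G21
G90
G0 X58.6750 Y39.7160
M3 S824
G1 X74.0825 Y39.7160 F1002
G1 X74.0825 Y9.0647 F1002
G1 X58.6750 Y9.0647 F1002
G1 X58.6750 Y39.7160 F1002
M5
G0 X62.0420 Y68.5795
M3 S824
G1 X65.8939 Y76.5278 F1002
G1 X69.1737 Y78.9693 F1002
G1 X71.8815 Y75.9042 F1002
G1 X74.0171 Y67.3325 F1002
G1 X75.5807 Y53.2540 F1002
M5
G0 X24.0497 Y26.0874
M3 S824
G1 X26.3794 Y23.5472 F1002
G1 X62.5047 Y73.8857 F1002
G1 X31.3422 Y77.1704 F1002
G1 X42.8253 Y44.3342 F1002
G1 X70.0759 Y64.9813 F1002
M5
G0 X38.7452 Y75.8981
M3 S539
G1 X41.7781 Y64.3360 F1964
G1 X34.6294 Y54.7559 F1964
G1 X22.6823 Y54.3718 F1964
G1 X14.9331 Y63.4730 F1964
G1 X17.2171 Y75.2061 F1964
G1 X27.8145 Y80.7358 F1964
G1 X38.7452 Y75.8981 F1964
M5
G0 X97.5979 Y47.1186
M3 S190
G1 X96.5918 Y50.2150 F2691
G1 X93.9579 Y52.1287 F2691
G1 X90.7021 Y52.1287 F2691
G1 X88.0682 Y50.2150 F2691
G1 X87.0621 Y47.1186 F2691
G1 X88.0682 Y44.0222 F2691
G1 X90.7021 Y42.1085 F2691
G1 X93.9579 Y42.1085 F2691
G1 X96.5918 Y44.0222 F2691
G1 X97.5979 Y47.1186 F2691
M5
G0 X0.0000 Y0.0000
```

Each laser-on run becomes one SVG element. Flip Y back into SVG space with y_svg = 86.5424 − y_machine.

Run 1: S824 ⇒ cut layer `#ff0000`. The run returns to its start, so emit a `<polygon>` with points (Y-flipped): 58.6750,46.8264 74.0825,46.8264 74.0825,77.4777 58.6750,77.4777.

Run 2: S824 ⇒ cut layer `#ff0000`. The run is open, so emit a `<polyline>` with points (Y-flipped): 62.0420,17.9629 65.8939,10.0146 69.1737,7.5731 71.8815,10.6382 74.0171,19.2099 75.5807,33.2884.

Run 3: the run's S824 means `#ff0000` (cut). The run is open, so emit a `<polyline>` with points (Y-flipped): 24.0497,60.4550 26.3794,62.9952 62.5047,12.6567 31.3422,9.3720 42.8253,42.2082 70.0759,21.5611.

Run 4: the run's S539 means `#0000ff` (score). The run returns to its start, so emit a `<polygon>` with points (Y-flipped): 38.7452,10.6443 41.7781,22.2064 34.6294,31.7865 22.6823,32.1706 14.9331,23.0694 17.2171,11.3363 27.8145,5.8066.

Run 5: S190 ⇒ engrave layer `#ff00ff`. The run returns to its start, so emit a `<polygon>` with points (Y-flipped): 97.5979,39.4238 96.5918,36.3274 93.9579,34.4137 90.7021,34.4137 88.0682,36.3274 87.0621,39.4238 88.0682,42.5202 90.7021,44.4339 93.9579,44.4339 96.5918,42.5202.

<svg xmlns="http://www.w3.org/2000/svg" width="138.8075mm" height="86.5424mm" viewBox="0 0 138.8075 86.5424">
  <polygon points="58.6750,46.8264 74.0825,46.8264 74.0825,77.4777 58.6750,77.4777" fill="none" stroke="#ff0000"/>
  <polyline points="62.0420,17.9629 65.8939,10.0146 69.1737,7.5731 71.8815,10.6382 74.0171,19.2099 75.5807,33.2884" fill="none" stroke="#ff0000"/>
  <polyline points="24.0497,60.4550 26.3794,62.9952 62.5047,12.6567 31.3422,9.3720 42.8253,42.2082 70.0759,21.5611" fill="none" stroke="#ff0000"/>
  <polygon points="38.7452,10.6443 41.7781,22.2064 34.6294,31.7865 22.6823,32.1706 14.9331,23.0694 17.2171,11.3363 27.8145,5.8066" fill="none" stroke="#0000ff"/>
  <polygon points="97.5979,39.4238 96.5918,36.3274 93.9579,34.4137 90.7021,34.4137 88.0682,36.3274 87.0621,39.4238 88.0682,42.5202 90.7021,44.4339 93.9579,44.4339 96.5918,42.5202" fill="none" stroke="#ff00ff"/>
</svg>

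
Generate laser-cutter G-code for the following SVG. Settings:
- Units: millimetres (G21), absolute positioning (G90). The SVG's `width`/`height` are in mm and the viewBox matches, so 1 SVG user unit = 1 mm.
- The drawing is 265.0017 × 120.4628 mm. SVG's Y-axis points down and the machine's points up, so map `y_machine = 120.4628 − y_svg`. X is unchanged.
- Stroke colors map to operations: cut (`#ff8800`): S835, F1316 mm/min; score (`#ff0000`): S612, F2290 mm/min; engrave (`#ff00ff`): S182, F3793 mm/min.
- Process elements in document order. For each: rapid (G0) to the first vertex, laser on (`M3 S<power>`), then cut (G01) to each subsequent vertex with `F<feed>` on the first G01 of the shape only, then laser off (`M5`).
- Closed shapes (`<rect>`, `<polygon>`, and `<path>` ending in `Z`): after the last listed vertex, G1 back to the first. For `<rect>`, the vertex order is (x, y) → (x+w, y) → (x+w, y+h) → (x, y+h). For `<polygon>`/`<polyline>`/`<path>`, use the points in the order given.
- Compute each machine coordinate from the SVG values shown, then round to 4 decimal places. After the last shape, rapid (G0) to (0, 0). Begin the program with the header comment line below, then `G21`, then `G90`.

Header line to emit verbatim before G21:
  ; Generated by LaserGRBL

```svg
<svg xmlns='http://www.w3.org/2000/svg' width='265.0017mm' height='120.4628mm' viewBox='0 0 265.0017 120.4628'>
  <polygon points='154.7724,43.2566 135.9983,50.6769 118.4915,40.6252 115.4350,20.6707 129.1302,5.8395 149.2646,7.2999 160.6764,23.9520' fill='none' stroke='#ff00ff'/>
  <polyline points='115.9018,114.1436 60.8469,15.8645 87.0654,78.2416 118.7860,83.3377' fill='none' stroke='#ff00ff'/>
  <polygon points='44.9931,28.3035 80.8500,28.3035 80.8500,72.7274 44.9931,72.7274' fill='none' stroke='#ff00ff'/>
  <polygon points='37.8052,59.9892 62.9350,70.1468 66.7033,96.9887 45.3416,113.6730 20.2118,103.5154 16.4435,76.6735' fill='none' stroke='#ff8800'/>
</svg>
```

; Generated by LaserGRBL
G21
G90
G0 X154.7724 Y77.2062
M3 S182
G01 X135.9983 Y69.7859 F3793
G01 X118.4915 Y79.8376
G01 X115.4350 Y99.7921
G01 X129.1302 Y114.6233
G01 X149.2646 Y113.1629
G01 X160.6764 Y96.5108
G01 X154.7724 Y77.2062
M5
G0 X115.9018 Y6.3192
M3 S182
G01 X60.8469 Y104.5983 F3793
G01 X87.0654 Y42.2212
G01 X118.7860 Y37.1251
M5
G0 X44.9931 Y92.1593
M3 S182
G01 X80.8500 Y92.1593 F3793
G01 X80.8500 Y47.7354
G01 X44.9931 Y47.7354
G01 X44.9931 Y92.1593
M5
G0 X37.8052 Y60.4736
M3 S835
G01 X62.9350 Y50.3160 F1316
G01 X66.7033 Y23.4741
G01 X45.3416 Y6.7898
G01 X20.2118 Y16.9474
G01 X16.4435 Y43.7893
G01 X37.8052 Y60.4736
M5
G0 X0.0000 Y0.0000

Since the viewBox matches the mm dimensions, user units are millimetres directly. The only transform is the Y-flip y_m = 120.4628 − y_svg.

Shape 1 is a regular polygon drawn with `<polygon>`. Its stroke #ff00ff means engrave at S182, F3793. After flipping Y the toolpath is (154.7724,77.2062) → (135.9983,69.7859) → (118.4915,79.8376) → (115.4350,99.7921) → (129.1302,114.6233) → (149.2646,113.1629) → (160.6764,96.5108) → (154.7724,77.2062), returning to the start.

Shape 2 is a open polyline drawn with `<polyline>`. Its stroke #ff00ff means engrave at S182, F3793. After flipping Y the toolpath is (115.9018,6.3192) → (60.8469,104.5983) → (87.0654,42.2212) → (118.7860,37.1251).

Shape 3 is a rectangle drawn with `<polygon>`. Its stroke #ff00ff means engrave at S182, F3793. After flipping Y the toolpath is (44.9931,92.1593) → (80.8500,92.1593) → (80.8500,47.7354) → (44.9931,47.7354) → (44.9931,92.1593), returning to the start.

Shape 4 is a regular polygon drawn with `<polygon>`. Its stroke #ff8800 means cut at S835, F1316. After flipping Y the toolpath is (37.8052,60.4736) → (62.9350,50.3160) → (66.7033,23.4741) → (45.3416,6.7898) → (20.2118,16.9474) → (16.4435,43.7893) → (37.8052,60.4736), returning to the start.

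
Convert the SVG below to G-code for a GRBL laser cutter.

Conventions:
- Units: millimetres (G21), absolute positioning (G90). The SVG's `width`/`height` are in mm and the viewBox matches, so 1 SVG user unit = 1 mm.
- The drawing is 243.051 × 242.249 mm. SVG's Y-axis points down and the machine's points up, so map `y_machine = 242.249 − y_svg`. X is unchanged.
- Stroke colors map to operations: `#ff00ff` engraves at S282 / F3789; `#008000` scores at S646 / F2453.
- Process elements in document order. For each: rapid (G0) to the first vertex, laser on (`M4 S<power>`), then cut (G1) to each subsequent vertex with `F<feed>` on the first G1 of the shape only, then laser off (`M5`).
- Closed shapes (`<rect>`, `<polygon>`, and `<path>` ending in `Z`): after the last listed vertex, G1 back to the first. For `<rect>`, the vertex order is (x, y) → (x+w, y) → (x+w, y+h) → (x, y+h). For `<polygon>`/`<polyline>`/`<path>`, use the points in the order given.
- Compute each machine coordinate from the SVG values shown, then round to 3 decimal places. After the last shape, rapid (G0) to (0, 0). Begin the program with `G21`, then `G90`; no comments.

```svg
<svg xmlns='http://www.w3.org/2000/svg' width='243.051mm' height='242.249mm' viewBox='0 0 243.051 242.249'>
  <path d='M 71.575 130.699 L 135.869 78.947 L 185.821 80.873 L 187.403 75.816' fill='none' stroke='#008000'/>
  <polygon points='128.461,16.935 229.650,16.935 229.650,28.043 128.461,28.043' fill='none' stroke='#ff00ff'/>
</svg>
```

G21
G90
G0 X71.575 Y111.550
M4 S646
G1 X135.869 Y163.302 F2453
G1 X185.821 Y161.376
G1 X187.403 Y166.433
M5
G0 X128.461 Y225.314
M4 S282
G1 X229.650 Y225.314 F3789
G1 X229.650 Y214.206
G1 X128.461 Y214.206
G1 X128.461 Y225.314
M5
G0 X0.000 Y0.000

1 u = 1 mm; y_m = 242.249 − y.

[1] `<path>` open polyline, #008000→score S646 F2453: (71.575,111.550) → (135.869,163.302) → (185.821,161.376) → (187.403,166.433)

[2] `<polygon>` rectangle, #ff00ff→engrave S282 F3789: (128.461,225.314) → (229.650,225.314) → (229.650,214.206) → (128.461,214.206) → (128.461,225.314) (closed)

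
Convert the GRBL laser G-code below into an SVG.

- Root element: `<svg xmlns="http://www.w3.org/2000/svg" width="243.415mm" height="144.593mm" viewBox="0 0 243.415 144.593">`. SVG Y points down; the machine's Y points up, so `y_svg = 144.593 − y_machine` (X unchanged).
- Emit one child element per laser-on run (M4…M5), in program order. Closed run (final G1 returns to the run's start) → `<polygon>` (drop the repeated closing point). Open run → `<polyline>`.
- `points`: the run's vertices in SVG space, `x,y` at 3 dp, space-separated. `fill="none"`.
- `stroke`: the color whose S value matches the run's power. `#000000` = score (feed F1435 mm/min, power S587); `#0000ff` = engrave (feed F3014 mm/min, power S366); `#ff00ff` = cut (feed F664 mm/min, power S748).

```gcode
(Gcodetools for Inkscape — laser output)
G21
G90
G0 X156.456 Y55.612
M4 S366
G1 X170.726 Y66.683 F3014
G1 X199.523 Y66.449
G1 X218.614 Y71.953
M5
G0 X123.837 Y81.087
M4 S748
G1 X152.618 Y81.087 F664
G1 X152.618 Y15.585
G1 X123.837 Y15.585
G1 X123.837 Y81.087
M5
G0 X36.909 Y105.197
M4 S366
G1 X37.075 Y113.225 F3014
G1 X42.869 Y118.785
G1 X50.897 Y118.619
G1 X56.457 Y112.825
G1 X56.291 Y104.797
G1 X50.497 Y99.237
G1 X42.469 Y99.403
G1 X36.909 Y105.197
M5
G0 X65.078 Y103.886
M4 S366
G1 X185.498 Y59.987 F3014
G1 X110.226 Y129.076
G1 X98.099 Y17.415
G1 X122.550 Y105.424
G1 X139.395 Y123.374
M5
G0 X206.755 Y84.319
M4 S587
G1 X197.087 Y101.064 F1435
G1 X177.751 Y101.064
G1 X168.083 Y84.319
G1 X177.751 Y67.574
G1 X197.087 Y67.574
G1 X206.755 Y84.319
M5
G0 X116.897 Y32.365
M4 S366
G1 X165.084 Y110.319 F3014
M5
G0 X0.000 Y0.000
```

<svg xmlns="http://www.w3.org/2000/svg" width="243.415mm" height="144.593mm" viewBox="0 0 243.415 144.593">
  <polyline points="156.456,88.981 170.726,77.910 199.523,78.144 218.614,72.640" fill="none" stroke="#0000ff"/>
  <polygon points="123.837,63.506 152.618,63.506 152.618,129.008 123.837,129.008" fill="none" stroke="#ff00ff"/>
  <polygon points="36.909,39.396 37.075,31.368 42.869,25.808 50.897,25.974 56.457,31.768 56.291,39.796 50.497,45.356 42.469,45.190" fill="none" stroke="#0000ff"/>
  <polyline points="65.078,40.707 185.498,84.606 110.226,15.517 98.099,127.178 122.550,39.169 139.395,21.219" fill="none" stroke="#0000ff"/>
  <polygon points="206.755,60.274 197.087,43.529 177.751,43.529 168.083,60.274 177.751,77.019 197.087,77.019" fill="none" stroke="#000000"/>
  <polyline points="116.897,112.228 165.084,34.274" fill="none" stroke="#0000ff"/>
</svg>

Machine Y-up, SVG Y-down with viewBox height 144.593, so y_svg = 144.593 − y_machine; X carries over.

Run 1: power S366 maps to stroke `#0000ff` (engrave). The run is open, so emit a `<polyline>` with points (Y-flipped): 156.456,88.981 170.726,77.910 199.523,78.144 218.614,72.640.

Run 2: the run's S748 means `#ff00ff` (cut). The run returns to its start, so emit a `<polygon>` with points (Y-flipped): 123.837,63.506 152.618,63.506 152.618,129.008 123.837,129.008.

Run 3: S366 ⇒ engrave layer `#0000ff`. The run returns to its start, so emit a `<polygon>` with points (Y-flipped): 36.909,39.396 37.075,31.368 42.869,25.808 50.897,25.974 56.457,31.768 56.291,39.796 50.497,45.356 42.469,45.190.

Run 4: power S366 maps to stroke `#0000ff` (engrave). The run is open, so emit a `<polyline>` with points (Y-flipped): 65.078,40.707 185.498,84.606 110.226,15.517 98.099,127.178 122.550,39.169 139.395,21.219.

Run 5: power S587 maps to stroke `#000000` (score). The run returns to its start, so emit a `<polygon>` with points (Y-flipped): 206.755,60.274 197.087,43.529 177.751,43.529 168.083,60.274 177.751,77.019 197.087,77.019.

Run 6: S366 ⇒ engrave layer `#0000ff`. The run is open, so emit a `<polyline>` with points (Y-flipped): 116.897,112.228 165.084,34.274.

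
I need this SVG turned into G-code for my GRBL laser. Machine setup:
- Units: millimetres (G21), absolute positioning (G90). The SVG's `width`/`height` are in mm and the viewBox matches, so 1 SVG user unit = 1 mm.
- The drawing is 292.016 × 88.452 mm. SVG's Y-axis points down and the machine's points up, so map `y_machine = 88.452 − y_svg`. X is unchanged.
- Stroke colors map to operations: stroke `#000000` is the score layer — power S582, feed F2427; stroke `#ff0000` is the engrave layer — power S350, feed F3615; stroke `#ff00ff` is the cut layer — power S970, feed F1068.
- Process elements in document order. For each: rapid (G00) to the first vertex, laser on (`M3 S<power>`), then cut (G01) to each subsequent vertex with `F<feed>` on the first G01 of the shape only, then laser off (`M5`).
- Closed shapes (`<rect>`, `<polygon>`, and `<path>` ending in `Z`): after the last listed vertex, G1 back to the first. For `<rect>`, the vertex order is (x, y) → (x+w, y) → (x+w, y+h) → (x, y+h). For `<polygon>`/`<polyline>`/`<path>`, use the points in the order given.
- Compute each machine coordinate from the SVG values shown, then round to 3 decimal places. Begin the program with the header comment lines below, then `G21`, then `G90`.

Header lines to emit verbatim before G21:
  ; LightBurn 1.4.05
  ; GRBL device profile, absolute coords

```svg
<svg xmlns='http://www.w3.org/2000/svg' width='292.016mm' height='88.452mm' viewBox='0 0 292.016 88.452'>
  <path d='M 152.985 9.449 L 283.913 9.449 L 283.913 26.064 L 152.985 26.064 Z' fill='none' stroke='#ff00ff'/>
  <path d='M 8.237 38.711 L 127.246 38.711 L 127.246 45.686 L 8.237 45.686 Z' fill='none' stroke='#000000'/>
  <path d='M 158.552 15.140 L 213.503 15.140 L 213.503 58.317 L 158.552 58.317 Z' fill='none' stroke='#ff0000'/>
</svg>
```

Since the viewBox matches the mm dimensions, user units are millimetres directly. The only transform is the Y-flip y_m = 88.452 − y_svg.

Shape 1 is a rectangle drawn with `<path>`. Its stroke #ff00ff means cut at S970, F1068. After flipping Y the toolpath is (152.985,79.003) → (283.913,79.003) → (283.913,62.388) → (152.985,62.388) → (152.985,79.003), returning to the start.

Shape 2 is a rectangle drawn with `<path>`. Its stroke #000000 means score at S582, F2427. After flipping Y the toolpath is (8.237,49.741) → (127.246,49.741) → (127.246,42.766) → (8.237,42.766) → (8.237,49.741), returning to the start.

Shape 3 is a rectangle drawn with `<path>`. Its stroke #ff0000 means engrave at S350, F3615. After flipping Y the toolpath is (158.552,73.312) → (213.503,73.312) → (213.503,30.135) → (158.552,30.135) → (158.552,73.312), returning to the start.

; LightBurn 1.4.05
; GRBL device profile, absolute coords
G21
G90
G00 X152.985 Y79.003
M3 S970
G01 X283.913 Y79.003 F1068
G01 X283.913 Y62.388
G01 X152.985 Y62.388
G01 X152.985 Y79.003
M5
G00 X8.237 Y49.741
M3 S582
G01 X127.246 Y49.741 F2427
G01 X127.246 Y42.766
G01 X8.237 Y42.766
G01 X8.237 Y49.741
M5
G00 X158.552 Y73.312
M3 S350
G01 X213.503 Y73.312 F3615
G01 X213.503 Y30.135
G01 X158.552 Y30.135
G01 X158.552 Y73.312
M5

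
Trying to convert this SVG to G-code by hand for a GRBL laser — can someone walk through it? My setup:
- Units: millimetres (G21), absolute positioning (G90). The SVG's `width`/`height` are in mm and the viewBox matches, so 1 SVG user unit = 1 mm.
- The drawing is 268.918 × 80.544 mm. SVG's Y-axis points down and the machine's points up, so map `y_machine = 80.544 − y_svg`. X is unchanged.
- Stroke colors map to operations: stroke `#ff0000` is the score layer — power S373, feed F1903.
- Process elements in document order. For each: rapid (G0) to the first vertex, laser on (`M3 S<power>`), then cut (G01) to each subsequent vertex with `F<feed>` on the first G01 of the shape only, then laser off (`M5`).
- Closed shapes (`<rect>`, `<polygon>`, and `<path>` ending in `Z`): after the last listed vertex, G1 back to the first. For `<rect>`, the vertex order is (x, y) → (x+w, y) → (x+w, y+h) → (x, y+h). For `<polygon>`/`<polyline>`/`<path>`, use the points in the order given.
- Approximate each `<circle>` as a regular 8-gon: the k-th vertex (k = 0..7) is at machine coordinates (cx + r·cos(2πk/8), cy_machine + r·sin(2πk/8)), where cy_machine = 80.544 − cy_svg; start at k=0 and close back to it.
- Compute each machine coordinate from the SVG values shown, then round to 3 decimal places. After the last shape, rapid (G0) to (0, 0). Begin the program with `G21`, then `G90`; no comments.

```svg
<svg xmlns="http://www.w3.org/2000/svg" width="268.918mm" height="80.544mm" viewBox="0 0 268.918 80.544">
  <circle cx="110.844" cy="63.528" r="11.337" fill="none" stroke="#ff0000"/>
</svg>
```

Since the viewBox matches the mm dimensions, user units are millimetres directly. The only transform is the Y-flip y_m = 80.544 − y_svg.

Shape 1 is a circle drawn with `<circle>`. Its stroke #ff0000 means score at S373, F1903. After flipping Y the toolpath is (122.181,17.016) → (118.860,25.032) → (110.844,28.353) → (102.828,25.032) → (99.507,17.016) → (102.828,9.000) → (110.844,5.679) → (118.860,9.000) → (122.181,17.016), returning to the start.

G21
G90
G0 X122.181 Y17.016
M3 S373
G01 X118.860 Y25.032 F1903
G01 X110.844 Y28.353
G01 X102.828 Y25.032
G01 X99.507 Y17.016
G01 X102.828 Y9.000
G01 X110.844 Y5.679
G01 X118.860 Y9.000
G01 X122.181 Y17.016
M5
G0 X0.000 Y0.000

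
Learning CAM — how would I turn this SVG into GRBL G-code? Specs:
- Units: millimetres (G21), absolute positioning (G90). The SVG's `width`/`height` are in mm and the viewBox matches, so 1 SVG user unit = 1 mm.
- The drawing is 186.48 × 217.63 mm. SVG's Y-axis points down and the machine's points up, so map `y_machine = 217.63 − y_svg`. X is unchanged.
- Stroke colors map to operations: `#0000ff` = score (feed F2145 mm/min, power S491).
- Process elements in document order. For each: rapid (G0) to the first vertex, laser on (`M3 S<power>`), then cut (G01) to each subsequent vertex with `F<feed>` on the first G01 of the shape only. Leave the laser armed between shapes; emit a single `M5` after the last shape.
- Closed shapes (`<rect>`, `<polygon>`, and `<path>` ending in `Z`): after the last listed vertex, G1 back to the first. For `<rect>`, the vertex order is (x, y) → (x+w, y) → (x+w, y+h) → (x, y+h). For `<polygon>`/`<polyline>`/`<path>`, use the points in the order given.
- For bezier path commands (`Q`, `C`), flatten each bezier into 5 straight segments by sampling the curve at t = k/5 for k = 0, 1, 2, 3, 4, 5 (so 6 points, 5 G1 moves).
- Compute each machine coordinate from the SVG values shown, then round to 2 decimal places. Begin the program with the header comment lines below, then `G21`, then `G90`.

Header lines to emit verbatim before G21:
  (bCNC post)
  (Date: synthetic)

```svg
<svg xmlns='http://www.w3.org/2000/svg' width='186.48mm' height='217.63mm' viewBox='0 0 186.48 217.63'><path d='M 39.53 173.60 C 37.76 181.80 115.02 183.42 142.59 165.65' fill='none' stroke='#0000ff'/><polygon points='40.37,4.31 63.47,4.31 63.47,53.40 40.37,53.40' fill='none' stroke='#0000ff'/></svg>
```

Since the viewBox matches the mm dimensions, user units are millimetres directly. The only transform is the Y-flip y_m = 217.63 − y_svg.

Shape 1 is a cubic bezier drawn with `<path>`. Its stroke #0000ff means score at S491, F2145. After flipping Y the toolpath is (39.53,44.03) → (46.92,40.00) → (67.10,38.17) → (93.89,39.14) → (121.11,43.54) → (142.59,51.98).

Shape 2 is a rectangle drawn with `<polygon>`. Its stroke #0000ff means score at S491, F2145. After flipping Y the toolpath is (40.37,213.32) → (63.47,213.32) → (63.47,164.23) → (40.37,164.23) → (40.37,213.32), returning to the start.

(bCNC post)
(Date: synthetic)
G21
G90
G0 X39.53 Y44.03
M3 S491
G01 X46.92 Y40.00 F2145
G01 X67.10 Y38.17
G01 X93.89 Y39.14
G01 X121.11 Y43.54
G01 X142.59 Y51.98
G0 X40.37 Y213.32
M3 S491
G01 X63.47 Y213.32 F2145
G01 X63.47 Y164.23
G01 X40.37 Y164.23
G01 X40.37 Y213.32
M5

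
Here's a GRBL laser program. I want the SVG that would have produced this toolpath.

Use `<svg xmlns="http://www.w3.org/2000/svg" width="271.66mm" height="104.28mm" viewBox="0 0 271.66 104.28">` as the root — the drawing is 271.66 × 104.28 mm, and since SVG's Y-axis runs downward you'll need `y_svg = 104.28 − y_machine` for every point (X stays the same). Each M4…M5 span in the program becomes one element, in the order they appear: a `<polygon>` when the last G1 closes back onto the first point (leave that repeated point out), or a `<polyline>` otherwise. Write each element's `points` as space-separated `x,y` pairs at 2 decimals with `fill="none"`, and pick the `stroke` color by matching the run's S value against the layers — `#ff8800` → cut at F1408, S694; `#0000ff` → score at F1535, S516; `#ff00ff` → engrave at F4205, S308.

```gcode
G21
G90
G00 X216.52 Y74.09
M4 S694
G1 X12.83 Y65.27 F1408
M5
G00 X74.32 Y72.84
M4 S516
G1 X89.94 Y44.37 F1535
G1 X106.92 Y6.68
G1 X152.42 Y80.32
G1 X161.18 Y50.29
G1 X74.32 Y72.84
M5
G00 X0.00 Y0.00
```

<svg xmlns="http://www.w3.org/2000/svg" width="271.66mm" height="104.28mm" viewBox="0 0 271.66 104.28">
  <polyline points="216.52,30.19 12.83,39.01" fill="none" stroke="#ff8800"/>
  <polygon points="74.32,31.44 89.94,59.91 106.92,97.60 152.42,23.96 161.18,53.99" fill="none" stroke="#0000ff"/>
</svg>

Machine Y-up, SVG Y-down with viewBox height 104.28, so y_svg = 104.28 − y_machine; X carries over.

Run 1: S694 ⇒ cut layer `#ff8800`. The run is open, so emit a `<polyline>` with points (Y-flipped): 216.52,30.19 12.83,39.01.

Run 2: power S516 maps to stroke `#0000ff` (score). The run returns to its start, so emit a `<polygon>` with points (Y-flipped): 74.32,31.44 89.94,59.91 106.92,97.60 152.42,23.96 161.18,53.99.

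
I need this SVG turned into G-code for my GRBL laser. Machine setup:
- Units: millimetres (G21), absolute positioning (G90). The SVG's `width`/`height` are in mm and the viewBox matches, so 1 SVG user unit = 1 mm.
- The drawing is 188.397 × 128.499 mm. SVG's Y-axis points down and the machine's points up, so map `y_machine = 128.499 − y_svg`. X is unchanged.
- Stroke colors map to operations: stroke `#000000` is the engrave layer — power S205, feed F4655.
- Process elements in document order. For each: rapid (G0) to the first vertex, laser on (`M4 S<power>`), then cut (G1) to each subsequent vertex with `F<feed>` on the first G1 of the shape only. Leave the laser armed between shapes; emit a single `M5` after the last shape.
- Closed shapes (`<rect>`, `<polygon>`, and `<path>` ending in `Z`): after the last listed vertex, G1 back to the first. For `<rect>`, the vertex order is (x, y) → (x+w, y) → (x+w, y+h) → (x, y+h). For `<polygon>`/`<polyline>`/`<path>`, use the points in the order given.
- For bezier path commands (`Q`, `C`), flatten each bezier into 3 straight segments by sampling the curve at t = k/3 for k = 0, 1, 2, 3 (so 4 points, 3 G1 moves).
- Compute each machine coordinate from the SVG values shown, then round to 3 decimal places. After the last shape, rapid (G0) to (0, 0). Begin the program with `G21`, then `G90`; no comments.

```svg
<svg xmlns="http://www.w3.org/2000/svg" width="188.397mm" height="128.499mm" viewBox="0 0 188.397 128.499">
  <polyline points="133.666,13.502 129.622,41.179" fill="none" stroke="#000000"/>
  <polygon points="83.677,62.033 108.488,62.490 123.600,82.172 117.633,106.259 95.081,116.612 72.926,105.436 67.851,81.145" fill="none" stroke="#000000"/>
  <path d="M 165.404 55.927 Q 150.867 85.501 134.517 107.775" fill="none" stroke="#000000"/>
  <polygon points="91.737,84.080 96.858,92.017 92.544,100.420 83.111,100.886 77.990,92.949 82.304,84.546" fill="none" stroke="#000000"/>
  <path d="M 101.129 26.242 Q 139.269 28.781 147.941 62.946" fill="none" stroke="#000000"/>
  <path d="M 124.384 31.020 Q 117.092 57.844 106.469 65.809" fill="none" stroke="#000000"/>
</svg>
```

viewBox `0 0 188.397 128.499` with mm width/height → 1 unit = 1 mm. Flip: y_m = 128.499 − y_svg.

**Shape 1** — `<polyline>` line segment, stroke `#000000` → engrave (S205, F4655). Machine vertices: (133.666,114.997) → (129.622,87.320). Open path.

**Shape 2** — `<polygon>` regular polygon, stroke `#000000` → engrave (S205, F4655). Machine vertices: (83.677,66.466) → (108.488,66.009) → (123.600,46.327) → (117.633,22.240) → (95.081,11.887) → (72.926,23.063) → (67.851,47.354) → (83.677,66.466). Closed: final G1 returns to the first vertex.

**Shape 3** — `<path>` quadratic bezier, stroke `#000000` → engrave (S205, F4655). Control points (SVG): P0=(165.404,55.927), P1=(150.867,85.501), P2=(134.517,107.775); sampled at t=k/3. Machine vertices: (165.404,72.572) → (155.511,53.667) → (145.216,36.384) → (134.517,20.724). Open path.

**Shape 4** — `<polygon>` regular polygon, stroke `#000000` → engrave (S205, F4655). Machine vertices: (91.737,44.419) → (96.858,36.482) → (92.544,28.079) → (83.111,27.613) → (77.990,35.550) → (82.304,43.953) → (91.737,44.419). Closed: final G1 returns to the first vertex.

**Shape 5** — `<path>` quadratic bezier, stroke `#000000` → engrave (S205, F4655). Control points (SVG): P0=(101.129,26.242), P1=(139.269,28.781), P2=(147.941,62.946); sampled at t=k/3. Machine vertices: (101.129,102.257) → (123.281,97.050) → (138.885,84.816) → (147.941,65.553). Open path.

**Shape 6** — `<path>` quadratic bezier, stroke `#000000` → engrave (S205, F4655). Control points (SVG): P0=(124.384,31.020), P1=(117.092,57.844), P2=(106.469,65.809); sampled at t=k/3. Machine vertices: (124.384,97.479) → (119.153,81.692) → (113.181,70.095) → (106.469,62.690). Open path.

G21
G90
G0 X133.666 Y114.997
M4 S205
G1 X129.622 Y87.320 F4655
G0 X83.677 Y66.466
M4 S205
G1 X108.488 Y66.009 F4655
G1 X123.600 Y46.327
G1 X117.633 Y22.240
G1 X95.081 Y11.887
G1 X72.926 Y23.063
G1 X67.851 Y47.354
G1 X83.677 Y66.466
G0 X165.404 Y72.572
M4 S205
G1 X155.511 Y53.667 F4655
G1 X145.216 Y36.384
G1 X134.517 Y20.724
G0 X91.737 Y44.419
M4 S205
G1 X96.858 Y36.482 F4655
G1 X92.544 Y28.079
G1 X83.111 Y27.613
G1 X77.990 Y35.550
G1 X82.304 Y43.953
G1 X91.737 Y44.419
G0 X101.129 Y102.257
M4 S205
G1 X123.281 Y97.050 F4655
G1 X138.885 Y84.816
G1 X147.941 Y65.553
G0 X124.384 Y97.479
M4 S205
G1 X119.153 Y81.692 F4655
G1 X113.181 Y70.095
G1 X106.469 Y62.690
M5
G0 X0.000 Y0.000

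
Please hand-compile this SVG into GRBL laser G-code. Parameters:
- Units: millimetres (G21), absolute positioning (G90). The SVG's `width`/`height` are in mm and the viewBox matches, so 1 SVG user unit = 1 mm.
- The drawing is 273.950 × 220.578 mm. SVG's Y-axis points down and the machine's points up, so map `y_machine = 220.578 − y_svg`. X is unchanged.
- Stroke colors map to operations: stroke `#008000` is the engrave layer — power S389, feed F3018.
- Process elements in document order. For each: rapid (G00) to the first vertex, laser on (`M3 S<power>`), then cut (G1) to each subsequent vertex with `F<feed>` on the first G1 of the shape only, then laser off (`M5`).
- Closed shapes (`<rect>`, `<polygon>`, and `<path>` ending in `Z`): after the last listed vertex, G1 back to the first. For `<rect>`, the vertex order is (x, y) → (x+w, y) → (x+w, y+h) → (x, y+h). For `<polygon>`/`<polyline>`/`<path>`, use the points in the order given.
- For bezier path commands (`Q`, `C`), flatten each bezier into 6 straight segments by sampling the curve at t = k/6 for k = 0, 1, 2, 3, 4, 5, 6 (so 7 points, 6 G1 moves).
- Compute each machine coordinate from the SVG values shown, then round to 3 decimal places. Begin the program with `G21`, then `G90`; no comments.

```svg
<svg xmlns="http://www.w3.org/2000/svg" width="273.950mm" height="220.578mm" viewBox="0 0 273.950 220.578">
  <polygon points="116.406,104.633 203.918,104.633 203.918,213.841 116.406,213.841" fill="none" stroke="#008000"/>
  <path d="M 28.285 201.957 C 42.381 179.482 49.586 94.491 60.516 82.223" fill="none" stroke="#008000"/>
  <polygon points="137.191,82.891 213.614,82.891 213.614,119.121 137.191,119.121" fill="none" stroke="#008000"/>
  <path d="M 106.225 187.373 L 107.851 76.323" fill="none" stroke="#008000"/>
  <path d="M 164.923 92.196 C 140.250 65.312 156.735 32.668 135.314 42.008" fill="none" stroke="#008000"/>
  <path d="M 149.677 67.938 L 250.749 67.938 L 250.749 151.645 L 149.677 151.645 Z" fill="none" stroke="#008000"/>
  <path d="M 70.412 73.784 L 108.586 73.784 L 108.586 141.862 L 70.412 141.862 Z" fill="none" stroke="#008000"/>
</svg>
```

Since the viewBox matches the mm dimensions, user units are millimetres directly. The only transform is the Y-flip y_m = 220.578 − y_svg.

Shape 1 is a rectangle drawn with `<polygon>`. Its stroke #008000 means engrave at S389, F3018. After flipping Y the toolpath is (116.406,115.945) → (203.918,115.945) → (203.918,6.737) → (116.406,6.737) → (116.406,115.945), returning to the start.

Shape 2 is a cubic bezier drawn with `<path>`. Its stroke #008000 means engrave at S389, F3018. After flipping Y the toolpath is (28.285,18.621) → (34.808,34.442) → (40.477,56.926) → (45.588,82.316) → (50.434,106.855) → (55.312,126.787) → (60.516,138.355).

Shape 3 is a rectangle drawn with `<polygon>`. Its stroke #008000 means engrave at S389, F3018. After flipping Y the toolpath is (137.191,137.687) → (213.614,137.687) → (213.614,101.457) → (137.191,101.457) → (137.191,137.687), returning to the start.

Shape 4 is a line segment drawn with `<path>`. Its stroke #008000 means engrave at S389, F3018. After flipping Y the toolpath is (106.225,33.205) → (107.851,144.255).

Shape 5 is a cubic bezier drawn with `<path>`. Its stroke #008000 means engrave at S389, F3018. After flipping Y the toolpath is (164.923,128.382) → (155.650,142.083) → (151.041,155.418) → (148.899,167.060) → (147.028,175.684) → (143.232,179.962) → (135.314,178.570).

Shape 6 is a rectangle drawn with `<path>`. Its stroke #008000 means engrave at S389, F3018. After flipping Y the toolpath is (149.677,152.640) → (250.749,152.640) → (250.749,68.933) → (149.677,68.933) → (149.677,152.640), returning to the start.

Shape 7 is a rectangle drawn with `<path>`. Its stroke #008000 means engrave at S389, F3018. After flipping Y the toolpath is (70.412,146.794) → (108.586,146.794) → (108.586,78.716) → (70.412,78.716) → (70.412,146.794), returning to the start.

G21
G90
G00 X116.406 Y115.945
M3 S389
G1 X203.918 Y115.945 F3018
G1 X203.918 Y6.737
G1 X116.406 Y6.737
G1 X116.406 Y115.945
M5
G00 X28.285 Y18.621
M3 S389
G1 X34.808 Y34.442 F3018
G1 X40.477 Y56.926
G1 X45.588 Y82.316
G1 X50.434 Y106.855
G1 X55.312 Y126.787
G1 X60.516 Y138.355
M5
G00 X137.191 Y137.687
M3 S389
G1 X213.614 Y137.687 F3018
G1 X213.614 Y101.457
G1 X137.191 Y101.457
G1 X137.191 Y137.687
M5
G00 X106.225 Y33.205
M3 S389
G1 X107.851 Y144.255 F3018
M5
G00 X164.923 Y128.382
M3 S389
G1 X155.650 Y142.083 F3018
G1 X151.041 Y155.418
G1 X148.899 Y167.060
G1 X147.028 Y175.684
G1 X143.232 Y179.962
G1 X135.314 Y178.570
M5
G00 X149.677 Y152.640
M3 S389
G1 X250.749 Y152.640 F3018
G1 X250.749 Y68.933
G1 X149.677 Y68.933
G1 X149.677 Y152.640
M5
G00 X70.412 Y146.794
M3 S389
G1 X108.586 Y146.794 F3018
G1 X108.586 Y78.716
G1 X70.412 Y78.716
G1 X70.412 Y146.794
M5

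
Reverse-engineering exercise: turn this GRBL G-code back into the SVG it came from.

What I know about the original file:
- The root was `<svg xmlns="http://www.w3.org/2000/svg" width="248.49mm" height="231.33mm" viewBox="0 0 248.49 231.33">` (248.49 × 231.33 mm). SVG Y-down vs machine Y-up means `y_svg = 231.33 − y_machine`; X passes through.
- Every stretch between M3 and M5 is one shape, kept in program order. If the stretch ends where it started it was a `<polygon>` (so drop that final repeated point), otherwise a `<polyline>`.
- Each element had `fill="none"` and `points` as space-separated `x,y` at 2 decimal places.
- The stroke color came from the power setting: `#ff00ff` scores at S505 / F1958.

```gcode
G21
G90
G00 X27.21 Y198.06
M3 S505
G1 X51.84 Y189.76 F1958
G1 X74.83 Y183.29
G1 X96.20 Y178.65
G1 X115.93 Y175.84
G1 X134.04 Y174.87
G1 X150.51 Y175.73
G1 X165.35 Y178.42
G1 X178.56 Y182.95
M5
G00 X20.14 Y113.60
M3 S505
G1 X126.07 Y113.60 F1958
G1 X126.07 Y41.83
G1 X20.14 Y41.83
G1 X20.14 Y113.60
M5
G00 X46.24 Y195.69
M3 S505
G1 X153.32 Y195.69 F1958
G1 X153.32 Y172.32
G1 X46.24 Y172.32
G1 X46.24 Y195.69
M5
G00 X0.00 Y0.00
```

Each laser-on run becomes one SVG element. Flip Y back into SVG space with y_svg = 231.33 − y_machine. Every run uses S505, so all elements get stroke `#ff00ff` (score).

Run 1: The run is open, so emit a `<polyline>` with points (Y-flipped): 27.21,33.27 51.84,41.57 74.83,48.04 96.20,52.68 115.93,55.49 134.04,56.46 150.51,55.60 165.35,52.91 178.56,48.38.

Run 2: The run returns to its start, so emit a `<polygon>` with points (Y-flipped): 20.14,117.73 126.07,117.73 126.07,189.50 20.14,189.50.

Run 3: The run returns to its start, so emit a `<polygon>` with points (Y-flipped): 46.24,35.64 153.32,35.64 153.32,59.01 46.24,59.01.

<svg xmlns="http://www.w3.org/2000/svg" width="248.49mm" height="231.33mm" viewBox="0 0 248.49 231.33">
  <polyline points="27.21,33.27 51.84,41.57 74.83,48.04 96.20,52.68 115.93,55.49 134.04,56.46 150.51,55.60 165.35,52.91 178.56,48.38" fill="none" stroke="#ff00ff"/>
  <polygon points="20.14,117.73 126.07,117.73 126.07,189.50 20.14,189.50" fill="none" stroke="#ff00ff"/>
  <polygon points="46.24,35.64 153.32,35.64 153.32,59.01 46.24,59.01" fill="none" stroke="#ff00ff"/>
</svg>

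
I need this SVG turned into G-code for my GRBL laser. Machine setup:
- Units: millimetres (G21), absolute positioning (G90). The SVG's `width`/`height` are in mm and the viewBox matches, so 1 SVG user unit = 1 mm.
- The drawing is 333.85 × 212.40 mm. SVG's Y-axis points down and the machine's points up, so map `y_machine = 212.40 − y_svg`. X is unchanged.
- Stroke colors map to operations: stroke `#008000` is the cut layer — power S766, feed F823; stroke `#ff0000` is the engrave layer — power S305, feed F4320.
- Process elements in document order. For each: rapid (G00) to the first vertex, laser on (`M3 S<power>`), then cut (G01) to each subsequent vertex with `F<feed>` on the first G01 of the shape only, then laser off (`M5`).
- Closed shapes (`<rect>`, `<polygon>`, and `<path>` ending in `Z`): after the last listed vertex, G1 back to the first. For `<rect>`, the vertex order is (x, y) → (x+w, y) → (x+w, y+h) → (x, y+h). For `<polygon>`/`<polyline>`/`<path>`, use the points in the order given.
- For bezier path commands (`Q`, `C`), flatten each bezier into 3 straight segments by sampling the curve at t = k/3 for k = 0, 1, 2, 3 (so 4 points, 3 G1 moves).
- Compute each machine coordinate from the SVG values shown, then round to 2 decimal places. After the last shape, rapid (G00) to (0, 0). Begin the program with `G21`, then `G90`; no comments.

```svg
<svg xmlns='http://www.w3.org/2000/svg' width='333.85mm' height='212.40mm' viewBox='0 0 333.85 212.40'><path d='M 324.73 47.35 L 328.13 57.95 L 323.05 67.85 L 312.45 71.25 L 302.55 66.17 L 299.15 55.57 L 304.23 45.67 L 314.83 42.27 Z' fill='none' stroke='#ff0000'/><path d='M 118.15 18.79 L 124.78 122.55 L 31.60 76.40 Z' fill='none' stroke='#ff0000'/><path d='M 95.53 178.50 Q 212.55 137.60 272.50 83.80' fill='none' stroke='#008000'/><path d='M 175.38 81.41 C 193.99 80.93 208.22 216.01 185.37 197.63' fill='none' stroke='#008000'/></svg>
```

G21
G90
G00 X324.73 Y165.05
M3 S305
G01 X328.13 Y154.45 F4320
G01 X323.05 Y144.55
G01 X312.45 Y141.15
G01 X302.55 Y146.23
G01 X299.15 Y156.83
G01 X304.23 Y166.73
G01 X314.83 Y170.13
G01 X324.73 Y165.05
M5
G00 X118.15 Y193.61
M3 S305
G01 X124.78 Y89.85 F4320
G01 X31.60 Y136.00
G01 X118.15 Y193.61
M5
G00 X95.53 Y33.90
M3 S766
G01 X167.20 Y62.60 F823
G01 X226.19 Y94.17
G01 X272.50 Y128.60
M5
G00 X175.38 Y130.99
M3 S766
G01 X191.32 Y96.99 F823
G01 X197.07 Y36.84
G01 X185.37 Y14.77
M5
G00 X0.00 Y0.00

Since the viewBox matches the mm dimensions, user units are millimetres directly. The only transform is the Y-flip y_m = 212.40 − y_svg.

Shape 1 is a regular polygon drawn with `<path>`. Its stroke #ff0000 means engrave at S305, F4320. After flipping Y the toolpath is (324.73,165.05) → (328.13,154.45) → (323.05,144.55) → (312.45,141.15) → (302.55,146.23) → (299.15,156.83) → (304.23,166.73) → (314.83,170.13) → (324.73,165.05), returning to the start.

Shape 2 is a regular polygon drawn with `<path>`. Its stroke #ff0000 means engrave at S305, F4320. After flipping Y the toolpath is (118.15,193.61) → (124.78,89.85) → (31.60,136.00) → (118.15,193.61), returning to the start.

Shape 3 is a quadratic bezier drawn with `<path>`. Its stroke #008000 means cut at S766, F823. After flipping Y the toolpath is (95.53,33.90) → (167.20,62.60) → (226.19,94.17) → (272.50,128.60).

Shape 4 is a cubic bezier drawn with `<path>`. Its stroke #008000 means cut at S766, F823. After flipping Y the toolpath is (175.38,130.99) → (191.32,96.99) → (197.07,36.84) → (185.37,14.77).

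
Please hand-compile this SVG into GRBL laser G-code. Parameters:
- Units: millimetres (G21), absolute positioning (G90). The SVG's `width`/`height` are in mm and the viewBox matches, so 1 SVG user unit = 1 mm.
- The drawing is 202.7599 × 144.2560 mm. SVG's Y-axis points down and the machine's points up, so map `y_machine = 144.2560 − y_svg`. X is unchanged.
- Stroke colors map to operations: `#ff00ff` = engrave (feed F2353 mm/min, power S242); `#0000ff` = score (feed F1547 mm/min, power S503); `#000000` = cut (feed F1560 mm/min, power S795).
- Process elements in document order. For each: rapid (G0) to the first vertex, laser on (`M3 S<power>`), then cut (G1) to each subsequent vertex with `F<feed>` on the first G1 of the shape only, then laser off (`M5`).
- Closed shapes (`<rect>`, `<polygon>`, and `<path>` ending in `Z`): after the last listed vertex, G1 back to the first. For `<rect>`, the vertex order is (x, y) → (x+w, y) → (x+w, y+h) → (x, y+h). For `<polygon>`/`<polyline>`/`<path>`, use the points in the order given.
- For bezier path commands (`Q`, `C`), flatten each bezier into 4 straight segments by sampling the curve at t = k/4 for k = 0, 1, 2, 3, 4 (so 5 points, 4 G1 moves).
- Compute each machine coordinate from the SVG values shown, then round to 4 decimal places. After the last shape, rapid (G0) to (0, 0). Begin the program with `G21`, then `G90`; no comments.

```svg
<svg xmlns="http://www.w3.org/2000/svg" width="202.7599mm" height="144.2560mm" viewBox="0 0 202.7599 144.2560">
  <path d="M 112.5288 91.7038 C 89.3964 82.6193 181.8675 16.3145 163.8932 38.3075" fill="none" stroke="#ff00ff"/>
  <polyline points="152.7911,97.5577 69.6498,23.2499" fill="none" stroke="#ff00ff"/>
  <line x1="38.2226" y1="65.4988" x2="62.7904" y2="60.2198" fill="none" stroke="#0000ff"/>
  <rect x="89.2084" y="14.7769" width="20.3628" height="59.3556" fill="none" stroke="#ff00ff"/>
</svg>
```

1 u = 1 mm; y_m = 144.2560 − y.

[1] `<path>` cubic bezier, #ff00ff→engrave S242 F2353: (112.5288,52.5522) → (113.3231,67.8207) → (136.2767,90.9044) → (160.1974,108.1611) → (163.8932,105.9485)

[2] `<polyline>` line segment, #ff00ff→engrave S242 F2353: (152.7911,46.6983) → (69.6498,121.0061)

[3] `<line>` line segment, #0000ff→score S503 F1547: (38.2226,78.7572) → (62.7904,84.0362)

[4] `<rect>` rectangle, #ff00ff→engrave S242 F2353: (89.2084,129.4791) → (109.5712,129.4791) → (109.5712,70.1235) → (89.2084,70.1235) → (89.2084,129.4791) (closed)

G21
G90
G0 X112.5288 Y52.5522
M3 S242
G1 X113.3231 Y67.8207 F2353
G1 X136.2767 Y90.9044
G1 X160.1974 Y108.1611
G1 X163.8932 Y105.9485
M5
G0 X152.7911 Y46.6983
M3 S242
G1 X69.6498 Y121.0061 F2353
M5
G0 X38.2226 Y78.7572
M3 S503
G1 X62.7904 Y84.0362 F1547
M5
G0 X89.2084 Y129.4791
M3 S242
G1 X109.5712 Y129.4791 F2353
G1 X109.5712 Y70.1235
G1 X89.2084 Y70.1235
G1 X89.2084 Y129.4791
M5
G0 X0.0000 Y0.0000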